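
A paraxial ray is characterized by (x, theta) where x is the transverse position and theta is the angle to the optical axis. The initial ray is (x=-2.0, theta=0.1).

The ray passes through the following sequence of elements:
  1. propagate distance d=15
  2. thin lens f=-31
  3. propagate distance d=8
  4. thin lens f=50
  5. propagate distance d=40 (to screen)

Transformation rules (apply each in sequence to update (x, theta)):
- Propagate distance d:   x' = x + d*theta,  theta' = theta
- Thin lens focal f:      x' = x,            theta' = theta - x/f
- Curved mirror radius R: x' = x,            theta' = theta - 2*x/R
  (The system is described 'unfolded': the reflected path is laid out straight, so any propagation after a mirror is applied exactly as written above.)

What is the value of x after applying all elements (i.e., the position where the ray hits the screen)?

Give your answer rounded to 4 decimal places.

Answer: 3.3890

Derivation:
Initial: x=-2.0000 theta=0.1000
After 1 (propagate distance d=15): x=-0.5000 theta=0.1000
After 2 (thin lens f=-31): x=-0.5000 theta=13/155 (≈0.0839)
After 3 (propagate distance d=8): x=53/310 (≈0.1710) theta=13/155 (≈0.0839)
After 4 (thin lens f=50): x=53/310 (≈0.1710) theta=1247/15500 (≈0.0805)
After 5 (propagate distance d=40 (to screen)): x=5253/1550 (≈3.3890) theta=1247/15500 (≈0.0805)
Rounded to 4 decimal places: x = 3.3890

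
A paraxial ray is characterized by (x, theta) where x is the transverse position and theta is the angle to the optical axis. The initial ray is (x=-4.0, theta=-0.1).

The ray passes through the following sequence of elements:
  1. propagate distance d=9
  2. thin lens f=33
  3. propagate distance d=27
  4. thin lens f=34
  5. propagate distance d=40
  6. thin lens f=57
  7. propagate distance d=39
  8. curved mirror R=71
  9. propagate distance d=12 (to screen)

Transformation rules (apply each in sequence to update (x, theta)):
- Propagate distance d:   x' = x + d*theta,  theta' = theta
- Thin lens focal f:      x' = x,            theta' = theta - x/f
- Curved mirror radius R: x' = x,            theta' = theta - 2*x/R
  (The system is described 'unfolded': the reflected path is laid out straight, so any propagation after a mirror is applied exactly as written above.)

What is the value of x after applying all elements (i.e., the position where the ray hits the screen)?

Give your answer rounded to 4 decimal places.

Initial: x=-4.0000 theta=-0.1000
After 1 (propagate distance d=9): x=-4.9000 theta=-0.1000
After 2 (thin lens f=33): x=-4.9000 theta=8/165 (≈0.0485)
After 3 (propagate distance d=27): x=-79/22 (≈-3.5909) theta=8/165 (≈0.0485)
After 4 (thin lens f=34): x=-79/22 (≈-3.5909) theta=1729/11220 (≈0.1541)
After 5 (propagate distance d=40): x=2887/1122 (≈2.5731) theta=1729/11220 (≈0.1541)
After 6 (thin lens f=57): x=2887/1122 (≈2.5731) theta=4099/37620 (≈0.1090)
After 7 (propagate distance d=39): x=44073/6460 (≈6.8224) theta=4099/37620 (≈0.1090)
After 8 (curved mirror R=71): x=44073/6460 (≈6.8224) theta=-3778961/45407340 (≈-0.0832)
After 9 (propagate distance d=12 (to screen)): x=17629439/3027156 (≈5.8238) theta=-3778961/45407340 (≈-0.0832)
Rounded to 4 decimal places: x = 5.8238

Answer: 5.8238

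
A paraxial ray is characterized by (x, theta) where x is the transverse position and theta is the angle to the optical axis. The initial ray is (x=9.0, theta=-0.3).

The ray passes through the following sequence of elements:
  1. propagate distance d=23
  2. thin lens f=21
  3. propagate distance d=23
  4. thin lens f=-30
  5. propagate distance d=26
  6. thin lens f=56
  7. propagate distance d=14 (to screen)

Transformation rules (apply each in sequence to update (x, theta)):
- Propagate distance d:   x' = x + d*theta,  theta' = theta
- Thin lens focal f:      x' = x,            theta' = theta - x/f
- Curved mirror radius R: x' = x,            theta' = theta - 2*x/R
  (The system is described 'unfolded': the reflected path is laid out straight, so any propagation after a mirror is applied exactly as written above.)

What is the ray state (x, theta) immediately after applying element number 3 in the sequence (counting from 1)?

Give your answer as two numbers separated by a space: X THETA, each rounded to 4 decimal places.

Initial: x=9.0000 theta=-0.3000
After 1 (propagate distance d=23): x=2.1000 theta=-0.3000
After 2 (thin lens f=21): x=2.1000 theta=-0.4000
After 3 (propagate distance d=23): x=-7.1000 theta=-0.4000
Rounded to 4 decimal places: x = -7.1000, theta = -0.4000

Answer: -7.1000 -0.4000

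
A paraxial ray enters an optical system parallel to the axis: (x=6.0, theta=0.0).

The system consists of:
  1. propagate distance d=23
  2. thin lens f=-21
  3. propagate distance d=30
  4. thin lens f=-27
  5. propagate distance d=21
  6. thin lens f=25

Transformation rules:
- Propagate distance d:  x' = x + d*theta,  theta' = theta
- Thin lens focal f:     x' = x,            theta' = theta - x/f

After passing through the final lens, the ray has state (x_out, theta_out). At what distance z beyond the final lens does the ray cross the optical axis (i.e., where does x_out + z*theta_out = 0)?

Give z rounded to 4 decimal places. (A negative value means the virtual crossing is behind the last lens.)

Initial: x=6.0000 theta=0.0000
After 1 (propagate distance d=23): x=6.0000 theta=0.0000
After 2 (thin lens f=-21): x=6.0000 theta=2/7 (≈0.2857)
After 3 (propagate distance d=30): x=102/7 (≈14.5714) theta=2/7 (≈0.2857)
After 4 (thin lens f=-27): x=102/7 (≈14.5714) theta=52/63 (≈0.8254)
After 5 (propagate distance d=21): x=670/21 (≈31.9048) theta=52/63 (≈0.8254)
After 6 (thin lens f=25): x=670/21 (≈31.9048) theta=-142/315 (≈-0.4508)
z_focus = -x_out/theta_out = -(670/21)/(-142/315) = 5025/71 ≈ 70.7746
Rounded to 4 decimal places: z = 70.7746

Answer: 70.7746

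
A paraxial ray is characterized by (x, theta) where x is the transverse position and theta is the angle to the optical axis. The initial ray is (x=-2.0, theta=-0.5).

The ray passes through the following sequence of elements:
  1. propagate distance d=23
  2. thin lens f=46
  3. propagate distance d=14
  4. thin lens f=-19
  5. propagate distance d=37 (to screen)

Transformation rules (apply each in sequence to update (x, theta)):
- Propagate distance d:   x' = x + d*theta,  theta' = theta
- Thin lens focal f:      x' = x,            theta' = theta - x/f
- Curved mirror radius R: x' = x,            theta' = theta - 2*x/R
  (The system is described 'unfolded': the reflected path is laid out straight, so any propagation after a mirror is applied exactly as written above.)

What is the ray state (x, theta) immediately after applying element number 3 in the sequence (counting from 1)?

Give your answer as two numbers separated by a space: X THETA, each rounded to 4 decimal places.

Initial: x=-2.0000 theta=-0.5000
After 1 (propagate distance d=23): x=-13.5000 theta=-0.5000
After 2 (thin lens f=46): x=-13.5000 theta=-19/92 (≈-0.2065)
After 3 (propagate distance d=14): x=-377/23 (≈-16.3913) theta=-19/92 (≈-0.2065)
Rounded to 4 decimal places: x = -16.3913, theta = -0.2065

Answer: -16.3913 -0.2065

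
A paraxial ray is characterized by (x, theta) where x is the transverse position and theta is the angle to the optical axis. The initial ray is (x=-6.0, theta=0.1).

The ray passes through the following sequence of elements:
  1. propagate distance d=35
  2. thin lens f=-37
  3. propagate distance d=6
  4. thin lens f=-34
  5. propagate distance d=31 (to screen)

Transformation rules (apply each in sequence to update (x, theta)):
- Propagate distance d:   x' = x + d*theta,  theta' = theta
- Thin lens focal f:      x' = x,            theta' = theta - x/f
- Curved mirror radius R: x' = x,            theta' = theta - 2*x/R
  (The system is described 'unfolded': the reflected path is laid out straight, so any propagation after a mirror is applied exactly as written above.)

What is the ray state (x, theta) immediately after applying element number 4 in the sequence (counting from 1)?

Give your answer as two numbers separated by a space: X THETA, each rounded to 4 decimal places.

Answer: -2.3054 -0.0354

Derivation:
Initial: x=-6.0000 theta=0.1000
After 1 (propagate distance d=35): x=-2.5000 theta=0.1000
After 2 (thin lens f=-37): x=-2.5000 theta=6/185 (≈0.0324)
After 3 (propagate distance d=6): x=-853/370 (≈-2.3054) theta=6/185 (≈0.0324)
After 4 (thin lens f=-34): x=-853/370 (≈-2.3054) theta=-89/2516 (≈-0.0354)
Rounded to 4 decimal places: x = -2.3054, theta = -0.0354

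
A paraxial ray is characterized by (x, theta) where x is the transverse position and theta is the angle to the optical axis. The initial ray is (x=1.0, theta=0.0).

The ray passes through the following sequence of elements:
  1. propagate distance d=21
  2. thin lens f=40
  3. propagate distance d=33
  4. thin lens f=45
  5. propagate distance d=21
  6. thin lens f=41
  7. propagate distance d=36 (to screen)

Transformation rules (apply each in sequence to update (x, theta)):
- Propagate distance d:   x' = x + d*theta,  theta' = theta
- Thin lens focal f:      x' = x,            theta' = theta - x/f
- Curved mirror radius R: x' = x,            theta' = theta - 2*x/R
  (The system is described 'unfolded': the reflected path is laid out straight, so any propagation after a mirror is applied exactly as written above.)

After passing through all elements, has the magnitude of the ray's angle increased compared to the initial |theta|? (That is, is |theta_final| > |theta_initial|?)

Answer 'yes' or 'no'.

Answer: yes

Derivation:
Initial: x=1.0000 theta=0.0000
After 1 (propagate distance d=21): x=1.0000 theta=0.0000
After 2 (thin lens f=40): x=1.0000 theta=-0.0250
After 3 (propagate distance d=33): x=0.1750 theta=-0.0250
After 4 (thin lens f=45): x=0.1750 theta=-13/450 (≈-0.0289)
After 5 (propagate distance d=21): x=-259/600 (≈-0.4317) theta=-13/450 (≈-0.0289)
After 6 (thin lens f=41): x=-259/600 (≈-0.4317) theta=-271/14760 (≈-0.0184)
After 7 (propagate distance d=36 (to screen)): x=-26879/24600 (≈-1.0926) theta=-271/14760 (≈-0.0184)
|theta_initial|=0.0000 |theta_final|=271/14760 (≈0.0184) -> increased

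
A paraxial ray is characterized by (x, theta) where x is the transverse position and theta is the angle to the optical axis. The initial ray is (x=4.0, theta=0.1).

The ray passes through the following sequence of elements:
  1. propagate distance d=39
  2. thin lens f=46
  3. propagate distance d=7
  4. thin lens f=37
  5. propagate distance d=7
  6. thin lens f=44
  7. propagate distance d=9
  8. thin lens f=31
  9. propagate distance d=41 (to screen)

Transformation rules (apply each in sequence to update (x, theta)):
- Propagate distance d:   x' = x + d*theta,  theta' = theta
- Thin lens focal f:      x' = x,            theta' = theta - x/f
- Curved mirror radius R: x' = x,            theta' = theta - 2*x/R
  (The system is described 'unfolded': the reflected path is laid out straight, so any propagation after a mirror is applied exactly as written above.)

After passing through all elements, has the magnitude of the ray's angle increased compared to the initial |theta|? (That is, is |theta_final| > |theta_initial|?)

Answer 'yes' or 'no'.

Initial: x=4.0000 theta=0.1000
After 1 (propagate distance d=39): x=7.9000 theta=0.1000
After 2 (thin lens f=46): x=7.9000 theta=-33/460 (≈-0.0717)
After 3 (propagate distance d=7): x=3403/460 (≈7.3978) theta=-33/460 (≈-0.0717)
After 4 (thin lens f=37): x=3403/460 (≈7.3978) theta=-1156/4255 (≈-0.2717)
After 5 (propagate distance d=7): x=93543/17020 (≈5.4961) theta=-1156/4255 (≈-0.2717)
After 6 (thin lens f=44): x=93543/17020 (≈5.4961) theta=-349/880 (≈-0.3966)
After 7 (propagate distance d=9): x=1442901/748880 (≈1.9267) theta=-349/880 (≈-0.3966)
After 8 (thin lens f=31): x=1442901/748880 (≈1.9267) theta=-96817/211048 (≈-0.4587)
After 9 (propagate distance d=41 (to screen)): x=-391914739/23215280 (≈-16.8818) theta=-96817/211048 (≈-0.4587)
|theta_initial|=0.1000 |theta_final|=96817/211048 (≈0.4587) -> increased

Answer: yes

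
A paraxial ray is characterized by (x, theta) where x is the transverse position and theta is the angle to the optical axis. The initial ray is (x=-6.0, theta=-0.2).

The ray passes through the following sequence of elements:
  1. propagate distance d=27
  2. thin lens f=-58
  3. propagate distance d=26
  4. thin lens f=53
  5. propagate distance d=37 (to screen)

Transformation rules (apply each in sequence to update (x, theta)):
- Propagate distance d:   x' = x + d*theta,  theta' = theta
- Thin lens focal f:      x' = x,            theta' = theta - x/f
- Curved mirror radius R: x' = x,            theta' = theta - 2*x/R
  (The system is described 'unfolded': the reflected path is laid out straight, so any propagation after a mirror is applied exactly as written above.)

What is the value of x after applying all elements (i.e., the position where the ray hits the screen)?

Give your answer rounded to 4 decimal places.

Answer: -21.2265

Derivation:
Initial: x=-6.0000 theta=-0.2000
After 1 (propagate distance d=27): x=-11.4000 theta=-0.2000
After 2 (thin lens f=-58): x=-11.4000 theta=-23/58 (≈-0.3966)
After 3 (propagate distance d=26): x=-3148/145 (≈-21.7103) theta=-23/58 (≈-0.3966)
After 4 (thin lens f=53): x=-3148/145 (≈-21.7103) theta=201/15370 (≈0.0131)
After 5 (propagate distance d=37 (to screen)): x=-326251/15370 (≈-21.2265) theta=201/15370 (≈0.0131)
Rounded to 4 decimal places: x = -21.2265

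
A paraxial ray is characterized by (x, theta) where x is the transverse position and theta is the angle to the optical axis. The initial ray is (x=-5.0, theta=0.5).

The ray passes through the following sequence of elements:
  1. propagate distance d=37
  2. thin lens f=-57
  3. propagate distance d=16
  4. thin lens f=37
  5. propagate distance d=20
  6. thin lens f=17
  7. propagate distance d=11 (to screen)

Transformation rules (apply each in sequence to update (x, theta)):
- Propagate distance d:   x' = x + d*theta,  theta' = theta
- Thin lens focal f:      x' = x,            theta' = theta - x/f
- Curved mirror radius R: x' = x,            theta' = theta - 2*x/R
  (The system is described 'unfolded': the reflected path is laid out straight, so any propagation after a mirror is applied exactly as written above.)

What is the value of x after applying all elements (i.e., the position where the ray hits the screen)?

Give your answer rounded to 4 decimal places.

Initial: x=-5.0000 theta=0.5000
After 1 (propagate distance d=37): x=13.5000 theta=0.5000
After 2 (thin lens f=-57): x=13.5000 theta=14/19 (≈0.7368)
After 3 (propagate distance d=16): x=961/38 (≈25.2895) theta=14/19 (≈0.7368)
After 4 (thin lens f=37): x=961/38 (≈25.2895) theta=75/1406 (≈0.0533)
After 5 (propagate distance d=20): x=37057/1406 (≈26.3563) theta=75/1406 (≈0.0533)
After 6 (thin lens f=17): x=37057/1406 (≈26.3563) theta=-17891/11951 (≈-1.4970)
After 7 (propagate distance d=11 (to screen)): x=236367/23902 (≈9.8890) theta=-17891/11951 (≈-1.4970)
Rounded to 4 decimal places: x = 9.8890

Answer: 9.8890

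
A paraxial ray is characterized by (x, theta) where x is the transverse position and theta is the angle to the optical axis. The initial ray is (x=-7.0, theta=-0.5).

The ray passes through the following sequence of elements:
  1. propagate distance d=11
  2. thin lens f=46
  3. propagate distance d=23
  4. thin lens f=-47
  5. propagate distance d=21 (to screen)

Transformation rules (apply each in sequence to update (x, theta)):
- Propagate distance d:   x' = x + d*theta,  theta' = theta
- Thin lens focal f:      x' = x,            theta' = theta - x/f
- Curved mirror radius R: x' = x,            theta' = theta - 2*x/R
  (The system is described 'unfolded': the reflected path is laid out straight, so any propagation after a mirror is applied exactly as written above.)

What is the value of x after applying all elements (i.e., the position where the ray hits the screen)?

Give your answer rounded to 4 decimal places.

Answer: -30.4743

Derivation:
Initial: x=-7.0000 theta=-0.5000
After 1 (propagate distance d=11): x=-12.5000 theta=-0.5000
After 2 (thin lens f=46): x=-12.5000 theta=-21/92 (≈-0.2283)
After 3 (propagate distance d=23): x=-17.7500 theta=-21/92 (≈-0.2283)
After 4 (thin lens f=-47): x=-17.7500 theta=-655/1081 (≈-0.6059)
After 5 (propagate distance d=21 (to screen)): x=-131771/4324 (≈-30.4743) theta=-655/1081 (≈-0.6059)
Rounded to 4 decimal places: x = -30.4743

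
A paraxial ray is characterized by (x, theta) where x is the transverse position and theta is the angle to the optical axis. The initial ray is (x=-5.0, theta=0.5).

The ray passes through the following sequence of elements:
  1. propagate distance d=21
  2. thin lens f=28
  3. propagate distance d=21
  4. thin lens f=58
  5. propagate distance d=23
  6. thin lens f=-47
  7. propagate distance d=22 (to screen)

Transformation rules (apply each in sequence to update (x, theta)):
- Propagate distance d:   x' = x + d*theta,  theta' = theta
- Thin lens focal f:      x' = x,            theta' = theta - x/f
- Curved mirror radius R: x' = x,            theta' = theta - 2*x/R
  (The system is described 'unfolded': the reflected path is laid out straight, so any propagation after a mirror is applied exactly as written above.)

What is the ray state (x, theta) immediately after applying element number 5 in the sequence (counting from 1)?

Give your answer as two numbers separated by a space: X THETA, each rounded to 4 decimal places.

Initial: x=-5.0000 theta=0.5000
After 1 (propagate distance d=21): x=5.5000 theta=0.5000
After 2 (thin lens f=28): x=5.5000 theta=17/56 (≈0.3036)
After 3 (propagate distance d=21): x=11.8750 theta=17/56 (≈0.3036)
After 4 (thin lens f=58): x=11.8750 theta=321/3248 (≈0.0988)
After 5 (propagate distance d=23): x=45953/3248 (≈14.1481) theta=321/3248 (≈0.0988)
Rounded to 4 decimal places: x = 14.1481, theta = 0.0988

Answer: 14.1481 0.0988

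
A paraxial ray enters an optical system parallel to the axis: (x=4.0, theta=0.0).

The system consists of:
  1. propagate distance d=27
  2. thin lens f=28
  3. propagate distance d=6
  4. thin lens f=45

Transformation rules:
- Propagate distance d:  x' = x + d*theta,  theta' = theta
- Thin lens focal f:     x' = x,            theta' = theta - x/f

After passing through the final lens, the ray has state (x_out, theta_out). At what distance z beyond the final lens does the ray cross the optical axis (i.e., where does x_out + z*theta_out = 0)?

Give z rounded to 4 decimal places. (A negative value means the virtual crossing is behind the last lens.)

Initial: x=4.0000 theta=0.0000
After 1 (propagate distance d=27): x=4.0000 theta=0.0000
After 2 (thin lens f=28): x=4.0000 theta=-1/7 (≈-0.1429)
After 3 (propagate distance d=6): x=22/7 (≈3.1429) theta=-1/7 (≈-0.1429)
After 4 (thin lens f=45): x=22/7 (≈3.1429) theta=-67/315 (≈-0.2127)
z_focus = -x_out/theta_out = -(22/7)/(-67/315) = 990/67 ≈ 14.7761
Rounded to 4 decimal places: z = 14.7761

Answer: 14.7761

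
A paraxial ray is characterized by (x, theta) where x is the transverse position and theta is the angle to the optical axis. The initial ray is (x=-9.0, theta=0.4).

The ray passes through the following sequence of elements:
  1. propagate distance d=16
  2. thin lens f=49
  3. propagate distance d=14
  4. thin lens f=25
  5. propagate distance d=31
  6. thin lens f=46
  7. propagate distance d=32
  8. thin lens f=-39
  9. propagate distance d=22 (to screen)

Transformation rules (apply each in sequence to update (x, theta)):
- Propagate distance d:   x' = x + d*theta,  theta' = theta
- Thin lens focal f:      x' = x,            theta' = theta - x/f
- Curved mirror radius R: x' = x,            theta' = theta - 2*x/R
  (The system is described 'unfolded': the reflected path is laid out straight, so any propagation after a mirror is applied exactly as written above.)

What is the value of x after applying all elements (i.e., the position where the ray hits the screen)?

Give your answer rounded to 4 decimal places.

Initial: x=-9.0000 theta=0.4000
After 1 (propagate distance d=16): x=-2.6000 theta=0.4000
After 2 (thin lens f=49): x=-2.6000 theta=111/245 (≈0.4531)
After 3 (propagate distance d=14): x=131/35 (≈3.7429) theta=111/245 (≈0.4531)
After 4 (thin lens f=25): x=131/35 (≈3.7429) theta=1858/6125 (≈0.3033)
After 5 (propagate distance d=31): x=80523/6125 (≈13.1466) theta=1858/6125 (≈0.3033)
After 6 (thin lens f=46): x=80523/6125 (≈13.1466) theta=43/2450 (≈0.0176)
After 7 (propagate distance d=32): x=83963/6125 (≈13.7082) theta=43/2450 (≈0.0176)
After 8 (thin lens f=-39): x=83963/6125 (≈13.7082) theta=176311/477750 (≈0.3690)
After 9 (propagate distance d=22 (to screen)): x=744854/34125 (≈21.8272) theta=176311/477750 (≈0.3690)
Rounded to 4 decimal places: x = 21.8272

Answer: 21.8272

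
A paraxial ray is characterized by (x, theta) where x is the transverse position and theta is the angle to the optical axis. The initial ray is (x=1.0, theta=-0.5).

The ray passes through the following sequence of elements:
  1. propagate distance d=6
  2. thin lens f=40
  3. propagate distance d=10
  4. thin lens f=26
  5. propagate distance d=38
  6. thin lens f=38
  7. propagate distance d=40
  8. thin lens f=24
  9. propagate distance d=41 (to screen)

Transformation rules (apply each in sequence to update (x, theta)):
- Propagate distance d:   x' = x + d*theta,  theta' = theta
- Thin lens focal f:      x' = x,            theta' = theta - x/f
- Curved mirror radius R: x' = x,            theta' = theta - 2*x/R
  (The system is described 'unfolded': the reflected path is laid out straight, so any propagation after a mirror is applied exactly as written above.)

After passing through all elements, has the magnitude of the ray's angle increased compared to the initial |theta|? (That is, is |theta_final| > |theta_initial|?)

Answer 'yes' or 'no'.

Answer: no

Derivation:
Initial: x=1.0000 theta=-0.5000
After 1 (propagate distance d=6): x=-2.0000 theta=-0.5000
After 2 (thin lens f=40): x=-2.0000 theta=-0.4500
After 3 (propagate distance d=10): x=-6.5000 theta=-0.4500
After 4 (thin lens f=26): x=-6.5000 theta=-0.2000
After 5 (propagate distance d=38): x=-14.1000 theta=-0.2000
After 6 (thin lens f=38): x=-14.1000 theta=13/76 (≈0.1711)
After 7 (propagate distance d=40): x=-1379/190 (≈-7.2579) theta=13/76 (≈0.1711)
After 8 (thin lens f=24): x=-1379/190 (≈-7.2579) theta=2159/4560 (≈0.4735)
After 9 (propagate distance d=41 (to screen)): x=2917/240 (≈12.1542) theta=2159/4560 (≈0.4735)
|theta_initial|=0.5000 |theta_final|=2159/4560 (≈0.4735) -> not increased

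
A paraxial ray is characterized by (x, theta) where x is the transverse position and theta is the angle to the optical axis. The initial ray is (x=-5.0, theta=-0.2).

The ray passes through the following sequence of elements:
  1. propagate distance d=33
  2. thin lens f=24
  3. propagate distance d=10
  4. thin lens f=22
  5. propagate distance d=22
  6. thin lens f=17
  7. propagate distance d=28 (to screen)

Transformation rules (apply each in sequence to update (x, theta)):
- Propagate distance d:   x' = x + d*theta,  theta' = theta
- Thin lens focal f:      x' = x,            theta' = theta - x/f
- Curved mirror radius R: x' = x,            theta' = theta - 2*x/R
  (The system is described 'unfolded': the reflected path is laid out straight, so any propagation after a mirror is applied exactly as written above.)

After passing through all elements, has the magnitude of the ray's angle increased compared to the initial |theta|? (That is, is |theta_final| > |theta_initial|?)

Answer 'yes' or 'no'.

Answer: yes

Derivation:
Initial: x=-5.0000 theta=-0.2000
After 1 (propagate distance d=33): x=-11.6000 theta=-0.2000
After 2 (thin lens f=24): x=-11.6000 theta=17/60 (≈0.2833)
After 3 (propagate distance d=10): x=-263/30 (≈-8.7667) theta=17/60 (≈0.2833)
After 4 (thin lens f=22): x=-263/30 (≈-8.7667) theta=15/22 (≈0.6818)
After 5 (propagate distance d=22): x=187/30 (≈6.2333) theta=15/22 (≈0.6818)
After 6 (thin lens f=17): x=187/30 (≈6.2333) theta=52/165 (≈0.3152)
After 7 (propagate distance d=28 (to screen)): x=4969/330 (≈15.0576) theta=52/165 (≈0.3152)
|theta_initial|=0.2000 |theta_final|=52/165 (≈0.3152) -> increased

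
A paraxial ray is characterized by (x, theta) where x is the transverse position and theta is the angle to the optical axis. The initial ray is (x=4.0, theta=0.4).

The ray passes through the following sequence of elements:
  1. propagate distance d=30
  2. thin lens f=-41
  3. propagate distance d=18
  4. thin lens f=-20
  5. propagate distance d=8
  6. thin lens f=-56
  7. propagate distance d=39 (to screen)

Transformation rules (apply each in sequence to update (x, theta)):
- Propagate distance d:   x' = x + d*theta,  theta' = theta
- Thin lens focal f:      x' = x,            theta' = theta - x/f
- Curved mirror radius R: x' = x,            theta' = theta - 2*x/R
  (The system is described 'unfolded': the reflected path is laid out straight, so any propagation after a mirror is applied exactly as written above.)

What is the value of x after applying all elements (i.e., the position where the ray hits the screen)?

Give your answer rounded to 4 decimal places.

Answer: 172.2647

Derivation:
Initial: x=4.0000 theta=0.4000
After 1 (propagate distance d=30): x=16.0000 theta=0.4000
After 2 (thin lens f=-41): x=16.0000 theta=162/205 (≈0.7902)
After 3 (propagate distance d=18): x=6196/205 (≈30.2244) theta=162/205 (≈0.7902)
After 4 (thin lens f=-20): x=6196/205 (≈30.2244) theta=2359/1025 (≈2.3015)
After 5 (propagate distance d=8): x=49852/1025 (≈48.6361) theta=2359/1025 (≈2.3015)
After 6 (thin lens f=-56): x=49852/1025 (≈48.6361) theta=45489/14350 (≈3.1700)
After 7 (propagate distance d=39 (to screen)): x=2471999/14350 (≈172.2647) theta=45489/14350 (≈3.1700)
Rounded to 4 decimal places: x = 172.2647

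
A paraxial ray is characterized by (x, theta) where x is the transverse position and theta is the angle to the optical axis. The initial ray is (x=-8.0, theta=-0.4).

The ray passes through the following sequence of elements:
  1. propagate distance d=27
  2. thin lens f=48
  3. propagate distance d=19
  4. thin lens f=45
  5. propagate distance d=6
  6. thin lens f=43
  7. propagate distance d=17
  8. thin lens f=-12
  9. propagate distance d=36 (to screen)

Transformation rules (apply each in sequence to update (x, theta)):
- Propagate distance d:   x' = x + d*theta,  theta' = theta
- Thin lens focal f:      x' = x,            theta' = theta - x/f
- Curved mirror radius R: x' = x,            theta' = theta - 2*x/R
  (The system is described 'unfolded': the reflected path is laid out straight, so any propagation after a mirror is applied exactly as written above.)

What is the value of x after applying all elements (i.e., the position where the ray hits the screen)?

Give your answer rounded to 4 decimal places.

Answer: 16.8859

Derivation:
Initial: x=-8.0000 theta=-0.4000
After 1 (propagate distance d=27): x=-18.8000 theta=-0.4000
After 2 (thin lens f=48): x=-18.8000 theta=-1/120 (≈-0.0083)
After 3 (propagate distance d=19): x=-455/24 (≈-18.9583) theta=-1/120 (≈-0.0083)
After 4 (thin lens f=45): x=-455/24 (≈-18.9583) theta=223/540 (≈0.4130)
After 5 (propagate distance d=6): x=-5933/360 (≈-16.4806) theta=223/540 (≈0.4130)
After 6 (thin lens f=43): x=-5933/360 (≈-16.4806) theta=36977/46440 (≈0.7962)
After 7 (propagate distance d=17): x=-34187/11610 (≈-2.9446) theta=36977/46440 (≈0.7962)
After 8 (thin lens f=-12): x=-34187/11610 (≈-2.9446) theta=9593/17415 (≈0.5508)
After 9 (propagate distance d=36 (to screen)): x=39209/2322 (≈16.8859) theta=9593/17415 (≈0.5508)
Rounded to 4 decimal places: x = 16.8859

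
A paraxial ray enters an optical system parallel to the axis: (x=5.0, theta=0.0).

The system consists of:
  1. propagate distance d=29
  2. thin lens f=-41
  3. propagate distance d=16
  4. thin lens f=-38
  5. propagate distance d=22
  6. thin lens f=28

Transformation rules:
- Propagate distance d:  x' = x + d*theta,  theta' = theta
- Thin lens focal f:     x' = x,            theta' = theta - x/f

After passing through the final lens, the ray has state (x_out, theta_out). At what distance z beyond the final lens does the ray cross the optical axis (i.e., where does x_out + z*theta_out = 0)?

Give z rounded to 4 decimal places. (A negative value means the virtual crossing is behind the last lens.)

Initial: x=5.0000 theta=0.0000
After 1 (propagate distance d=29): x=5.0000 theta=0.0000
After 2 (thin lens f=-41): x=5.0000 theta=5/41 (≈0.1220)
After 3 (propagate distance d=16): x=285/41 (≈6.9512) theta=5/41 (≈0.1220)
After 4 (thin lens f=-38): x=285/41 (≈6.9512) theta=25/82 (≈0.3049)
After 5 (propagate distance d=22): x=560/41 (≈13.6585) theta=25/82 (≈0.3049)
After 6 (thin lens f=28): x=560/41 (≈13.6585) theta=-15/82 (≈-0.1829)
z_focus = -x_out/theta_out = -(560/41)/(-15/82) = 224/3 ≈ 74.6667
Rounded to 4 decimal places: z = 74.6667

Answer: 74.6667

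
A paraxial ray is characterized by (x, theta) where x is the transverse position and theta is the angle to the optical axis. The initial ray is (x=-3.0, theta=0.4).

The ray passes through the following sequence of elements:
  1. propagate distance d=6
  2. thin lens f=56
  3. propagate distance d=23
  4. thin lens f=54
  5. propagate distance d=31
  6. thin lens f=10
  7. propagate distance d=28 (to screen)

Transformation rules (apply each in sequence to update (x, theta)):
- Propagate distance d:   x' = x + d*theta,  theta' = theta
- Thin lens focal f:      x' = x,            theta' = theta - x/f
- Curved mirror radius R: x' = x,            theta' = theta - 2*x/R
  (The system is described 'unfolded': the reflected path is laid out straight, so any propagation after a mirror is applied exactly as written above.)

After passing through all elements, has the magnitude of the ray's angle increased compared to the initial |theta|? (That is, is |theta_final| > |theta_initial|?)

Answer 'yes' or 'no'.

Initial: x=-3.0000 theta=0.4000
After 1 (propagate distance d=6): x=-0.6000 theta=0.4000
After 2 (thin lens f=56): x=-0.6000 theta=23/56 (≈0.4107)
After 3 (propagate distance d=23): x=2477/280 (≈8.8464) theta=23/56 (≈0.4107)
After 4 (thin lens f=54): x=2477/280 (≈8.8464) theta=3733/15120 (≈0.2469)
After 5 (propagate distance d=31): x=249481/15120 (≈16.5001) theta=3733/15120 (≈0.2469)
After 6 (thin lens f=10): x=249481/15120 (≈16.5001) theta=-70717/50400 (≈-1.4031)
After 7 (propagate distance d=28 (to screen)): x=-1722709/75600 (≈-22.7872) theta=-70717/50400 (≈-1.4031)
|theta_initial|=0.4000 |theta_final|=70717/50400 (≈1.4031) -> increased

Answer: yes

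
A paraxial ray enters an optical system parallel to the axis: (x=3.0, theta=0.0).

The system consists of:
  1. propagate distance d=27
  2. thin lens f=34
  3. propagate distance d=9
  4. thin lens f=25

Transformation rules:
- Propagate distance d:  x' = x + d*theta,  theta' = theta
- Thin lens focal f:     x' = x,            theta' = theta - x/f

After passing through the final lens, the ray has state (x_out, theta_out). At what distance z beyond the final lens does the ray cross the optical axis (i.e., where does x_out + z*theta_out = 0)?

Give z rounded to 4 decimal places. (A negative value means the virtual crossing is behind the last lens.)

Answer: 12.5000

Derivation:
Initial: x=3.0000 theta=0.0000
After 1 (propagate distance d=27): x=3.0000 theta=0.0000
After 2 (thin lens f=34): x=3.0000 theta=-3/34 (≈-0.0882)
After 3 (propagate distance d=9): x=75/34 (≈2.2059) theta=-3/34 (≈-0.0882)
After 4 (thin lens f=25): x=75/34 (≈2.2059) theta=-3/17 (≈-0.1765)
z_focus = -x_out/theta_out = -(75/34)/(-3/17) = 12.5000
Rounded to 4 decimal places: z = 12.5000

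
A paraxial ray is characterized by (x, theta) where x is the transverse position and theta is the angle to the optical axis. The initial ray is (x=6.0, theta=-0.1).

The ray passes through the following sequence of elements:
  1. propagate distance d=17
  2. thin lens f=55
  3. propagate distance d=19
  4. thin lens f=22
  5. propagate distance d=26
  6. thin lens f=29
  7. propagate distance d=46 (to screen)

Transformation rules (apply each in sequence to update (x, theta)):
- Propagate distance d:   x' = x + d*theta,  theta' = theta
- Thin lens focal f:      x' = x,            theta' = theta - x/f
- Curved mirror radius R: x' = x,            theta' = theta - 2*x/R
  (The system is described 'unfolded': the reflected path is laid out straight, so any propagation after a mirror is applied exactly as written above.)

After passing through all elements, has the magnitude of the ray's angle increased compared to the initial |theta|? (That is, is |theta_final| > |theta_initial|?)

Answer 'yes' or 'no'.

Initial: x=6.0000 theta=-0.1000
After 1 (propagate distance d=17): x=4.3000 theta=-0.1000
After 2 (thin lens f=55): x=4.3000 theta=-49/275 (≈-0.1782)
After 3 (propagate distance d=19): x=503/550 (≈0.9145) theta=-49/275 (≈-0.1782)
After 4 (thin lens f=22): x=503/550 (≈0.9145) theta=-2659/12100 (≈-0.2198)
After 5 (propagate distance d=26): x=-14517/3025 (≈-4.7990) theta=-2659/12100 (≈-0.2198)
After 6 (thin lens f=29): x=-14517/3025 (≈-4.7990) theta=-19043/350900 (≈-0.0543)
After 7 (propagate distance d=46 (to screen)): x=-51199/7018 (≈-7.2954) theta=-19043/350900 (≈-0.0543)
|theta_initial|=0.1000 |theta_final|=19043/350900 (≈0.0543) -> not increased

Answer: no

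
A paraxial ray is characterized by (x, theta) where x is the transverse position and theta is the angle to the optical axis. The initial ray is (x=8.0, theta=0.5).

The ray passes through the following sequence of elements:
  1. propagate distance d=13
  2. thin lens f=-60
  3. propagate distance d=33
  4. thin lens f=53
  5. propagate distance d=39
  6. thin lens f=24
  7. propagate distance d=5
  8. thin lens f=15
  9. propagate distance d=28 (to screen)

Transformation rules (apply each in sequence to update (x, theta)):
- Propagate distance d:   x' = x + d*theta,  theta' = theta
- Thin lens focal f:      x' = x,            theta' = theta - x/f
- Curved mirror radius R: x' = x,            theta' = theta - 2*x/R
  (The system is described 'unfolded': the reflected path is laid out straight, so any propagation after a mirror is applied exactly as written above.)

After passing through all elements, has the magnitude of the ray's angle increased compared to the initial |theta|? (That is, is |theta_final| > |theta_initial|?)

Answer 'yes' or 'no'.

Answer: yes

Derivation:
Initial: x=8.0000 theta=0.5000
After 1 (propagate distance d=13): x=14.5000 theta=0.5000
After 2 (thin lens f=-60): x=14.5000 theta=89/120 (≈0.7417)
After 3 (propagate distance d=33): x=38.9750 theta=89/120 (≈0.7417)
After 4 (thin lens f=53): x=38.9750 theta=1/159 (≈0.0063)
After 5 (propagate distance d=39): x=83147/2120 (≈39.2203) theta=1/159 (≈0.0063)
After 6 (thin lens f=24): x=83147/2120 (≈39.2203) theta=-27609/16960 (≈-1.6279)
After 7 (propagate distance d=5): x=527131/16960 (≈31.0808) theta=-27609/16960 (≈-1.6279)
After 8 (thin lens f=15): x=527131/16960 (≈31.0808) theta=-470633/127200 (≈-3.6999)
After 9 (propagate distance d=28 (to screen)): x=-18448483/254400 (≈-72.5176) theta=-470633/127200 (≈-3.6999)
|theta_initial|=0.5000 |theta_final|=470633/127200 (≈3.6999) -> increased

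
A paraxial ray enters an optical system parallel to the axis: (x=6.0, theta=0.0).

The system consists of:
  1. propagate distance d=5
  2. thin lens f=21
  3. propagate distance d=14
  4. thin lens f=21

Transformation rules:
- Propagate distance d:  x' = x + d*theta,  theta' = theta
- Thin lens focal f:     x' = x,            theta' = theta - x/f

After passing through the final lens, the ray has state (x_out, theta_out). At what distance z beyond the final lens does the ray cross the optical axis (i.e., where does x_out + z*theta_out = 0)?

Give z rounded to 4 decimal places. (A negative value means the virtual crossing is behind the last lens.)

Initial: x=6.0000 theta=0.0000
After 1 (propagate distance d=5): x=6.0000 theta=0.0000
After 2 (thin lens f=21): x=6.0000 theta=-2/7 (≈-0.2857)
After 3 (propagate distance d=14): x=2.0000 theta=-2/7 (≈-0.2857)
After 4 (thin lens f=21): x=2.0000 theta=-8/21 (≈-0.3810)
z_focus = -x_out/theta_out = -(2.0000)/(-8/21) = 5.2500
Rounded to 4 decimal places: z = 5.2500

Answer: 5.2500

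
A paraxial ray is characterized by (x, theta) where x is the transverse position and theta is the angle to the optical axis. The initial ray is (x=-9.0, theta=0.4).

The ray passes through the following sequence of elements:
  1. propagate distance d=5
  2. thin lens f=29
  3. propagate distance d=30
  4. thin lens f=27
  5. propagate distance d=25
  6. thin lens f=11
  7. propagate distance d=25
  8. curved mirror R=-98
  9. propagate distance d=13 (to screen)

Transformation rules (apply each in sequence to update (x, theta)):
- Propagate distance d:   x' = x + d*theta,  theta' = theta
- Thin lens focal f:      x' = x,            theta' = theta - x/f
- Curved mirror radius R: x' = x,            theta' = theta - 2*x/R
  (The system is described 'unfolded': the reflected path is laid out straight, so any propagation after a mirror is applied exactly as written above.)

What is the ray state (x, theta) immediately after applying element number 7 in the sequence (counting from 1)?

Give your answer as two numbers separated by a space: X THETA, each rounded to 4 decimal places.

Answer: -16.8617 -1.3521

Derivation:
Initial: x=-9.0000 theta=0.4000
After 1 (propagate distance d=5): x=-7.0000 theta=0.4000
After 2 (thin lens f=29): x=-7.0000 theta=93/145 (≈0.6414)
After 3 (propagate distance d=30): x=355/29 (≈12.2414) theta=93/145 (≈0.6414)
After 4 (thin lens f=27): x=355/29 (≈12.2414) theta=736/3915 (≈0.1880)
After 5 (propagate distance d=25): x=13265/783 (≈16.9413) theta=736/3915 (≈0.1880)
After 6 (thin lens f=11): x=13265/783 (≈16.9413) theta=-58229/43065 (≈-1.3521)
After 7 (propagate distance d=25): x=-48410/2871 (≈-16.8617) theta=-58229/43065 (≈-1.3521)
Rounded to 4 decimal places: x = -16.8617, theta = -1.3521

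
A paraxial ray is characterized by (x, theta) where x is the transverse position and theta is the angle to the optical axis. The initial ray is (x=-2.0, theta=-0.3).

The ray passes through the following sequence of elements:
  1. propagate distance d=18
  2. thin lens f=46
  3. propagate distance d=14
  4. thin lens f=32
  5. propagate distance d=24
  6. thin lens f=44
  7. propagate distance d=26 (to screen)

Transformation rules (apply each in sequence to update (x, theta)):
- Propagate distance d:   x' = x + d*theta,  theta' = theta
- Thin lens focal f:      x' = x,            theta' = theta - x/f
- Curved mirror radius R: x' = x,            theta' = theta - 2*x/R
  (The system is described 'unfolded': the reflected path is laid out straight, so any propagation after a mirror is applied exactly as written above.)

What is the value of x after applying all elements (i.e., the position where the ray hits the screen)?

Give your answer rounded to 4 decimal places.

Initial: x=-2.0000 theta=-0.3000
After 1 (propagate distance d=18): x=-7.4000 theta=-0.3000
After 2 (thin lens f=46): x=-7.4000 theta=-16/115 (≈-0.1391)
After 3 (propagate distance d=14): x=-215/23 (≈-9.3478) theta=-16/115 (≈-0.1391)
After 4 (thin lens f=32): x=-215/23 (≈-9.3478) theta=563/3680 (≈0.1530)
After 5 (propagate distance d=24): x=-2611/460 (≈-5.6761) theta=563/3680 (≈0.1530)
After 6 (thin lens f=44): x=-2611/460 (≈-5.6761) theta=2283/8096 (≈0.2820)
After 7 (propagate distance d=26 (to screen)): x=1457/880 (≈1.6557) theta=2283/8096 (≈0.2820)
Rounded to 4 decimal places: x = 1.6557

Answer: 1.6557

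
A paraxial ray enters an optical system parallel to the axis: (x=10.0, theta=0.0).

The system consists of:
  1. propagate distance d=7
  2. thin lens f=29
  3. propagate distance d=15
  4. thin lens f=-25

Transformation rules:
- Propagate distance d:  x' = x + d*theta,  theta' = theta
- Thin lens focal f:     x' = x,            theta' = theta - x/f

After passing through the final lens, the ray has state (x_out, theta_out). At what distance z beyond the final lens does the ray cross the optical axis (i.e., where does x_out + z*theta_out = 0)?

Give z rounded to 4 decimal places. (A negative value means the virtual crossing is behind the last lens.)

Initial: x=10.0000 theta=0.0000
After 1 (propagate distance d=7): x=10.0000 theta=0.0000
After 2 (thin lens f=29): x=10.0000 theta=-10/29 (≈-0.3448)
After 3 (propagate distance d=15): x=140/29 (≈4.8276) theta=-10/29 (≈-0.3448)
After 4 (thin lens f=-25): x=140/29 (≈4.8276) theta=-22/145 (≈-0.1517)
z_focus = -x_out/theta_out = -(140/29)/(-22/145) = 350/11 ≈ 31.8182
Rounded to 4 decimal places: z = 31.8182

Answer: 31.8182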